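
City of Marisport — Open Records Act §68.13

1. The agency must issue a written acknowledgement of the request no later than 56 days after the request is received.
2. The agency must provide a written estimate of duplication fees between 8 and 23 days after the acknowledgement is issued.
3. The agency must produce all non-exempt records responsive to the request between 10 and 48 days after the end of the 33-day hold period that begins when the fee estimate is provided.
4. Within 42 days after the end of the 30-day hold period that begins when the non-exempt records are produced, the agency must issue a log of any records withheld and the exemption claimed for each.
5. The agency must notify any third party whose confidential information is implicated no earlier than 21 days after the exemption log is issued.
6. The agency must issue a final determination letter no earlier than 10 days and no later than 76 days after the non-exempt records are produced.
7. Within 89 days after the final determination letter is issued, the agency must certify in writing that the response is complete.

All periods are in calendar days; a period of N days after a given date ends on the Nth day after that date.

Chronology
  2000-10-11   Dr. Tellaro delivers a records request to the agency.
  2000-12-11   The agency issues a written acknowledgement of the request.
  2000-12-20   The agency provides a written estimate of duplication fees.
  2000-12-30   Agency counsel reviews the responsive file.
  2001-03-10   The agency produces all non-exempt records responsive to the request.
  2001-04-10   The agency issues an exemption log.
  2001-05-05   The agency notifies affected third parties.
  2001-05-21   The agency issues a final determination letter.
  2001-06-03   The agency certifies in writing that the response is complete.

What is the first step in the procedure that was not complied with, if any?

Step 1: 56 days after 2000-10-11 (when the request is received) is 2000-12-06; not done until 2000-12-11, 5 days after the deadline.

Step 1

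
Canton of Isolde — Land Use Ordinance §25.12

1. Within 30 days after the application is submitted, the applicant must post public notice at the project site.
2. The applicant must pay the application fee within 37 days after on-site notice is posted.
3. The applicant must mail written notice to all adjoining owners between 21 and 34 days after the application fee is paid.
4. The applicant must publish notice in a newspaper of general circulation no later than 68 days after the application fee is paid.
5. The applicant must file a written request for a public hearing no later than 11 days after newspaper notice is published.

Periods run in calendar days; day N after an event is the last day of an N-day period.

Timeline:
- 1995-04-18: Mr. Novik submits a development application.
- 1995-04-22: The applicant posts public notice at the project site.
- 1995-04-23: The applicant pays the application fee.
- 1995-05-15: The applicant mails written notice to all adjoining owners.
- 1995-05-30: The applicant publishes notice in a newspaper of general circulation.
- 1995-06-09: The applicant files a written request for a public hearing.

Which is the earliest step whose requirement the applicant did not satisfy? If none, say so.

Step 1 — counting 30 days from 1995-04-18 (when the application is submitted) gives a deadline of 1995-05-18; 1995-04-22 is within that limit.
Step 2 — counting 37 days from 1995-04-22 (when on-site notice is posted) gives a deadline of 1995-05-29; 1995-04-23 is within that limit.
Step 3 — 21 and 34 days from 1995-04-23 (when the application fee is paid) are 1995-05-14 and 1995-05-27 respectively; 1995-05-15 falls inside that range.
Step 4 — counting 68 days from 1995-04-23 (when the application fee is paid) gives a deadline of 1995-06-30; done 1995-05-30 — timely.
Step 5 — counting 11 days from 1995-05-30 (when newspaper notice is published) gives a deadline of 1995-06-10; done 1995-06-09 — timely.

None — every step was satisfied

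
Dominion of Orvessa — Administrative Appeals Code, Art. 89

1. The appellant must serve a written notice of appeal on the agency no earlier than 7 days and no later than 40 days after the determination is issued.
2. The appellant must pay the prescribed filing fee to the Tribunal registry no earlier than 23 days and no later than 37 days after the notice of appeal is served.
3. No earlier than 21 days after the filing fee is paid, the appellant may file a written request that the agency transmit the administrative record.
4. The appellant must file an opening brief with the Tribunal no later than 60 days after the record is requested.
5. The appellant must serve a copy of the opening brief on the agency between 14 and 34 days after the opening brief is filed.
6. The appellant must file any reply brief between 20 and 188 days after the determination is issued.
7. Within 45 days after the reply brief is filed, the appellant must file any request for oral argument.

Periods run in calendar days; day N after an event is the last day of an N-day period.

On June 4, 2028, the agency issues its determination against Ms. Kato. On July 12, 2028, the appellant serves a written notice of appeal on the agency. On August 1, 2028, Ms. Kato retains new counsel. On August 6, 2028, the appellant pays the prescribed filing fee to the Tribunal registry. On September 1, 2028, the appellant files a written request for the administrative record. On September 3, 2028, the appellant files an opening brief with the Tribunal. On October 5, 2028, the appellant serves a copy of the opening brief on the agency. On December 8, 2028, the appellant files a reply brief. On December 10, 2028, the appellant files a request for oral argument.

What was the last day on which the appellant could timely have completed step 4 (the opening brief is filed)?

October 31, 2028

Step 4 runs from September 1, 2028, when the record is requested. 60 days after September 1, 2028 is October 31, 2028.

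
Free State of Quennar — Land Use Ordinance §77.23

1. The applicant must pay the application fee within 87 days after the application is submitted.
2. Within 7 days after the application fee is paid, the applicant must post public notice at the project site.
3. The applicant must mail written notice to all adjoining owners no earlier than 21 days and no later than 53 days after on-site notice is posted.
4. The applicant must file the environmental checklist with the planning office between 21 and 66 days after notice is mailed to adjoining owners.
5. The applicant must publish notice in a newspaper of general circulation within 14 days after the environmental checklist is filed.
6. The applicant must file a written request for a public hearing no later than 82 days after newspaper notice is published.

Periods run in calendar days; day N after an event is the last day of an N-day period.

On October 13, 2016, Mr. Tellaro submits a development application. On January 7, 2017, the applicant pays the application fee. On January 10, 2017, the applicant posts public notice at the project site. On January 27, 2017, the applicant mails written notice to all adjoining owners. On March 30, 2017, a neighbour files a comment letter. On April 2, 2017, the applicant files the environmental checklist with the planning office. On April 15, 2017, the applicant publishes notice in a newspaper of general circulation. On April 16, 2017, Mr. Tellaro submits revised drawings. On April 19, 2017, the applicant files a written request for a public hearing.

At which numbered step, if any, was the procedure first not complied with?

Step 3

Step 1 — counting 87 days from October 13, 2016 (when the application is submitted) gives a deadline of January 8, 2017; January 7, 2017 is within that limit.
Step 2 — counting 7 days from January 7, 2017 (when the application fee is paid) gives a deadline of January 14, 2017; done January 10, 2017 — timely.
Step 3 — 21 and 53 days from January 10, 2017 (when on-site notice is posted) are January 31, 2017 and March 4, 2017 respectively; done January 27, 2017 — 4 days before the window opened.
The procedure was therefore not followed at step 3.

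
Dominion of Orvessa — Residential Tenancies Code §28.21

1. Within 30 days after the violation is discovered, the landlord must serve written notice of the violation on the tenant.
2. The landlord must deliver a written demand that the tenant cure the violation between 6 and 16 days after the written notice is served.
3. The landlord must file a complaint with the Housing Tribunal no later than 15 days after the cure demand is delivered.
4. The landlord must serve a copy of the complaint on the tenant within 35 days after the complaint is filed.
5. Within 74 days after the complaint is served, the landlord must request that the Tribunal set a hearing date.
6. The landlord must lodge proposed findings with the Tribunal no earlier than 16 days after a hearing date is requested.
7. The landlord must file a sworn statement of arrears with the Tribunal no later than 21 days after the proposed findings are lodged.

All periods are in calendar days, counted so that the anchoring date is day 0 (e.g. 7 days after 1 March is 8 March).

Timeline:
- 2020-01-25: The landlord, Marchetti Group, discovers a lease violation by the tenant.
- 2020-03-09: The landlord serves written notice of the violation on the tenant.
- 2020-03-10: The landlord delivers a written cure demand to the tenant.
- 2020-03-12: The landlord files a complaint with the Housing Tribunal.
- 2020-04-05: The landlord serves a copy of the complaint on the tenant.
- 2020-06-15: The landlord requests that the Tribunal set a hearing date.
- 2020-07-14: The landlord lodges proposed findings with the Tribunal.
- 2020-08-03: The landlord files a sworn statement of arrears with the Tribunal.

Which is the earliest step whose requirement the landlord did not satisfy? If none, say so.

Step 1

(1) due by 2020-01-25 + 30 days = 2020-02-24; done 2020-03-09 — 14 days late.
The analysis stops there.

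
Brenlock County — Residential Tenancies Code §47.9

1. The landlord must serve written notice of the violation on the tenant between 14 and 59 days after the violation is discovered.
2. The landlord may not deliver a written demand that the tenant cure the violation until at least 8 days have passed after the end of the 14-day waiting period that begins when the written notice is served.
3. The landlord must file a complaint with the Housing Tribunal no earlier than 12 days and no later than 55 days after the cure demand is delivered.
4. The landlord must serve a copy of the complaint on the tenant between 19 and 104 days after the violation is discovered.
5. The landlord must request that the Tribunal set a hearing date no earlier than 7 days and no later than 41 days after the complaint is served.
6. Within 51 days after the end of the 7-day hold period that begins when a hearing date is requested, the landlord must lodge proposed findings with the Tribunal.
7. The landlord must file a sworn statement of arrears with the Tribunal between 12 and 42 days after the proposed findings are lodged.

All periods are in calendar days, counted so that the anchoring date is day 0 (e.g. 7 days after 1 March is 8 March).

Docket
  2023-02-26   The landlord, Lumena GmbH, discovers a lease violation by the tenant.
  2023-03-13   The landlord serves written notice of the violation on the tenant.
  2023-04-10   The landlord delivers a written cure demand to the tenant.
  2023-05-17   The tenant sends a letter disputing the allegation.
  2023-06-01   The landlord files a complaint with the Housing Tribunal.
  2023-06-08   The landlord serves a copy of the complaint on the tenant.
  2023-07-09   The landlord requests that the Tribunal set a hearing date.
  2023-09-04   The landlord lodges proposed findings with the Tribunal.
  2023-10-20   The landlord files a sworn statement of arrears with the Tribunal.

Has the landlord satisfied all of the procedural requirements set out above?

No

Step 1: the window is 14–59 days after 2023-02-26 (when the violation is discovered), so 2023-03-12 through 2023-04-26; done 2023-03-13, which is between those dates.
Step 2: the earliest permitted date is 8 days after 2023-03-27 (end of the 14-day waiting period, which began when the written notice is served on 2023-03-13), i.e. 2023-04-04; 2023-04-10 is on or after that date.
Step 3: the window is 12–55 days after 2023-04-10 (when the cure demand is delivered), so 2023-04-22 through 2023-06-04; done 2023-06-01, which is between those dates.
Step 4: the window is 19–104 days after 2023-02-26 (when the violation is discovered), so 2023-03-17 through 2023-06-10; done 2023-06-08, which is between those dates.
Step 5: the window is 7–41 days after 2023-06-08 (when the complaint is served), so 2023-06-15 through 2023-07-19; done 2023-07-09, which is between those dates.
Step 6: 51 days after 2023-07-16 (end of the 7-day hold period, which began when a hearing date is requested on 2023-07-09) is 2023-09-05; 2023-09-04 is within that limit.
Step 7: the window is 12–42 days after 2023-09-04 (when the proposed findings are lodged), so 2023-09-16 through 2023-10-16; 2023-10-20 is 4 days past the end of the window.
No need to go further; step 7 was not satisfied.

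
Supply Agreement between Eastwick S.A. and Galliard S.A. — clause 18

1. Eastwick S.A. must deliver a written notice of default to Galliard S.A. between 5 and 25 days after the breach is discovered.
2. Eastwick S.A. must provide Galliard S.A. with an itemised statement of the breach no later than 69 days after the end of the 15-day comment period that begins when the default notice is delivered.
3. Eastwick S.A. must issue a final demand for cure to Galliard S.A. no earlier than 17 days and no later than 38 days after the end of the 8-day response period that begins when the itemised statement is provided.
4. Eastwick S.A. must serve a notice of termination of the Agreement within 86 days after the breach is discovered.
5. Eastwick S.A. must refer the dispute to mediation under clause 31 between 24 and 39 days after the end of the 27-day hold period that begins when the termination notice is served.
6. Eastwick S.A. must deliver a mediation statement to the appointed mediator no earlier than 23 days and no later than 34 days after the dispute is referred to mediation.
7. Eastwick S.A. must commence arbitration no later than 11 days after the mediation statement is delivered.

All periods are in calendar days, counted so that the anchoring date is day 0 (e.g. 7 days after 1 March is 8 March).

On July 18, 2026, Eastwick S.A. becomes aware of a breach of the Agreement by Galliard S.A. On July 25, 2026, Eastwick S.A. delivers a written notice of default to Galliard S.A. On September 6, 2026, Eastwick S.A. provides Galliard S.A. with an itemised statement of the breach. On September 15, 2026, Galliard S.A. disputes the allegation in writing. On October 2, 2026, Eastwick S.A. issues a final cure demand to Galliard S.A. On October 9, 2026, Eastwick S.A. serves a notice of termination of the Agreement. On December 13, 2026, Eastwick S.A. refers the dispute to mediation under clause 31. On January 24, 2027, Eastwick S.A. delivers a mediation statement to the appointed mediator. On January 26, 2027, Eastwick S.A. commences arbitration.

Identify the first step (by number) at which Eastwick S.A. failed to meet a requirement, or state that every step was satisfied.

Step 6

Step 1: the window is 5–25 days after July 18, 2026 (when the breach is discovered), so July 23, 2026 through August 12, 2026; done July 25, 2026, which is between those dates.
Step 2: 69 days after August 9, 2026 (end of the 15-day comment period, which began when the default notice is delivered on July 25, 2026) is October 17, 2026; September 6, 2026 is within that limit.
Step 3: the window is 17–38 days after September 14, 2026 (end of the 8-day response period, which began when the itemised statement is provided on September 6, 2026), so October 1, 2026 through October 22, 2026; October 2, 2026 falls inside that range.
Step 4: 86 days after July 18, 2026 (when the breach is discovered) is October 12, 2026; October 9, 2026 is within that limit.
Step 5: the window is 24–39 days after November 5, 2026 (end of the 27-day hold period, which began when the termination notice is served on October 9, 2026), so November 29, 2026 through December 14, 2026; December 13, 2026 falls inside that range.
Step 6: the window is 23–34 days after December 13, 2026 (when the dispute is referred to mediation), so January 5, 2027 through January 16, 2027; January 24, 2027 is 8 days past the end of the window.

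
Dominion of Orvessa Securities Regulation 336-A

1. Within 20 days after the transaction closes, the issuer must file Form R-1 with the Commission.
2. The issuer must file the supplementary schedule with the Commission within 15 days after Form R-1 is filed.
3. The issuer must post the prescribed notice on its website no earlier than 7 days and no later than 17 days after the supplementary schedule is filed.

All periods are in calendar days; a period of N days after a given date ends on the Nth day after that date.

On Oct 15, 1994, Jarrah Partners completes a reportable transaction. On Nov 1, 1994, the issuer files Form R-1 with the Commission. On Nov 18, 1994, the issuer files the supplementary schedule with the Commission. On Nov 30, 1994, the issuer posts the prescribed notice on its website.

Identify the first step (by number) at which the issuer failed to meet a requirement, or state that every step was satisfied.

Step 2

Step 1: 20 days after Oct 15, 1994 (when the transaction closes) is Nov 4, 1994; Nov 1, 1994 is within that limit.
Step 2: 15 days after Nov 1, 1994 (when Form R-1 is filed) is Nov 16, 1994; done Nov 18, 1994 — 2 days late.
That is the first point of non-compliance.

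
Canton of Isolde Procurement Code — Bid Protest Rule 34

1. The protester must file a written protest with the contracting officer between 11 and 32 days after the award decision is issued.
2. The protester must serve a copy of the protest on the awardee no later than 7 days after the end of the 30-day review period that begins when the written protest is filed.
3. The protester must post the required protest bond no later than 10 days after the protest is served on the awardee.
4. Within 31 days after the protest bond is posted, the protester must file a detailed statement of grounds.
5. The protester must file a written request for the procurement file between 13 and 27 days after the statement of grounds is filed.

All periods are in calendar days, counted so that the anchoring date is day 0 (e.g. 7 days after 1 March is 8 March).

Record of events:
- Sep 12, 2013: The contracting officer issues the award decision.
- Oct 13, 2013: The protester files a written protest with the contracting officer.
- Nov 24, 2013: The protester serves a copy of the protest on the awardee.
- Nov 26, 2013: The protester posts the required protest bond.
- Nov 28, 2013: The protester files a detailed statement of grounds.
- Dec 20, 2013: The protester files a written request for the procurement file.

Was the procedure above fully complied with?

Step 1: the window is 11–32 days after Sep 12, 2013 (when the award decision is issued), so Sep 23, 2013 through Oct 14, 2013; Oct 13, 2013 falls inside that range.
Step 2: 7 days after Nov 12, 2013 (end of the 30-day review period, which began when the written protest is filed on Oct 13, 2013) is Nov 19, 2013; done Nov 24, 2013 — 5 days late.
That is the first point of non-compliance.

No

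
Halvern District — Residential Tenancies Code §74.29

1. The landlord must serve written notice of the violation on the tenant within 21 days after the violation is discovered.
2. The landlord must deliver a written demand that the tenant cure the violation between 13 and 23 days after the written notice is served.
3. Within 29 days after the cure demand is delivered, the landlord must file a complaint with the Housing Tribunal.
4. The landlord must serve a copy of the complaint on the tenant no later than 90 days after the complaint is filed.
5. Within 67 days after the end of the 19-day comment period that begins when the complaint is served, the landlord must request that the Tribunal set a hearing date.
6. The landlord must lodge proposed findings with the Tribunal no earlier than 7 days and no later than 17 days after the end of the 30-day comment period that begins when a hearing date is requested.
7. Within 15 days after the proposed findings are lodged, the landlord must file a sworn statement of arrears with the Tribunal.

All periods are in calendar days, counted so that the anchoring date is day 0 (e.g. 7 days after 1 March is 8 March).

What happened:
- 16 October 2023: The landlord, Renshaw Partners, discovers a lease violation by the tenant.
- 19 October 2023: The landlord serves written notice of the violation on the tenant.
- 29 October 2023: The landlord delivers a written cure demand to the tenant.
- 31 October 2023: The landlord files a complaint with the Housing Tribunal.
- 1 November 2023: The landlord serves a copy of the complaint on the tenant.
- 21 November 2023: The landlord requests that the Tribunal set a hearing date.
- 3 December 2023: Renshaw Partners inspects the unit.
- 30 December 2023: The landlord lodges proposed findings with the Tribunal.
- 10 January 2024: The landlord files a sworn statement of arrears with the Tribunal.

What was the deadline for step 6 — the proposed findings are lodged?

A hearing date is requested on 21 November 2023; the 30-day comment period therefore ends 21 December 2023, and step 6 runs from that date. The window is 7–17 days after 21 December 2023; it closes on 7 January 2024.

7 January 2024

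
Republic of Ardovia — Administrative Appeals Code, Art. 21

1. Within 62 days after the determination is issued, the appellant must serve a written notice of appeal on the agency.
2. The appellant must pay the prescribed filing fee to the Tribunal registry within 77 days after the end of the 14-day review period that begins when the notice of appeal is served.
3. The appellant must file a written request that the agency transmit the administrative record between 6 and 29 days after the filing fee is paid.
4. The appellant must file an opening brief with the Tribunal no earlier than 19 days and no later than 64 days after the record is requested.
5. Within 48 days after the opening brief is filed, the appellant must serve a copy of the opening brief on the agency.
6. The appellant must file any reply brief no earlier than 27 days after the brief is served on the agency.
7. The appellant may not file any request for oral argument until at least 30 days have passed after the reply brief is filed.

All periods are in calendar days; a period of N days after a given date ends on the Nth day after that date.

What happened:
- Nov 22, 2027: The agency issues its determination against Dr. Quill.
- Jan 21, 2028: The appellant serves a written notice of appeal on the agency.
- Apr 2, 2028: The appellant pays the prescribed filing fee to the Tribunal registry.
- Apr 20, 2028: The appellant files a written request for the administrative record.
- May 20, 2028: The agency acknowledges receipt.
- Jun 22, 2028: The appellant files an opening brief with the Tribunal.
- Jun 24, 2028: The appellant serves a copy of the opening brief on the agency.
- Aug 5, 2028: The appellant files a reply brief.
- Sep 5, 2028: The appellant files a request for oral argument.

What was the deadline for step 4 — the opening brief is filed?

Step 4 runs from Apr 20, 2028, when the record is requested. The window is 19–64 days after Apr 20, 2028; it closes on Jun 23, 2028.

Jun 23, 2028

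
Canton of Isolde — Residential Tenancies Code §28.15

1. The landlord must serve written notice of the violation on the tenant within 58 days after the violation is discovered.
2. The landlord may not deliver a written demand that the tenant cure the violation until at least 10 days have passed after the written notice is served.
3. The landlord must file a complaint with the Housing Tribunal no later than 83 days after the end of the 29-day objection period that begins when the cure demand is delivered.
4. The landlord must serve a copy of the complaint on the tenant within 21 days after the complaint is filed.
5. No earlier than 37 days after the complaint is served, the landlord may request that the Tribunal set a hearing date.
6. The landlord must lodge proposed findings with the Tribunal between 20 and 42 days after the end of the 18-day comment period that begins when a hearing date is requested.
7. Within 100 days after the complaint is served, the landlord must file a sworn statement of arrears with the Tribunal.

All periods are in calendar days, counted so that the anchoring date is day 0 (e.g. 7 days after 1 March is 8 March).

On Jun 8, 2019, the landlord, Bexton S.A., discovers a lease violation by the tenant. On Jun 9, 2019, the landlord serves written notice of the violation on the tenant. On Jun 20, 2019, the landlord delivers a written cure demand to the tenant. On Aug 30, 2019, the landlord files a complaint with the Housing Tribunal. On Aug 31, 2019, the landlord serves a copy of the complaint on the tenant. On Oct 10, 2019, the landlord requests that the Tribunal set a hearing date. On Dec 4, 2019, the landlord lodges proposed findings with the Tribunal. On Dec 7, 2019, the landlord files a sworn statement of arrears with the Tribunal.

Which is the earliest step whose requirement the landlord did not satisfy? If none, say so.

None — every step was satisfied

Step 1: 58 days after Jun 8, 2019 (when the violation is discovered) is Aug 5, 2019; done Jun 9, 2019 — timely.
Step 2: the earliest permitted date is 10 days after Jun 9, 2019 (when the written notice is served), i.e. Jun 19, 2019; Jun 20, 2019 is on or after that date.
Step 3: 83 days after Jul 19, 2019 (end of the 29-day objection period, which began when the cure demand is delivered on Jun 20, 2019) is Oct 10, 2019; completed Aug 30, 2019, before the deadline.
Step 4: 21 days after Aug 30, 2019 (when the complaint is filed) is Sep 20, 2019; completed Aug 31, 2019, before the deadline.
Step 5: the earliest permitted date is 37 days after Aug 31, 2019 (when the complaint is served), i.e. Oct 7, 2019; done Oct 10, 2019 — permitted.
Step 6: the window is 20–42 days after Oct 28, 2019 (end of the 18-day comment period, which began when a hearing date is requested on Oct 10, 2019), so Nov 17, 2019 through Dec 9, 2019; done Dec 4, 2019, which is between those dates.
Step 7: 100 days after Aug 31, 2019 (when the complaint is served) is Dec 9, 2019; completed Dec 7, 2019, before the deadline.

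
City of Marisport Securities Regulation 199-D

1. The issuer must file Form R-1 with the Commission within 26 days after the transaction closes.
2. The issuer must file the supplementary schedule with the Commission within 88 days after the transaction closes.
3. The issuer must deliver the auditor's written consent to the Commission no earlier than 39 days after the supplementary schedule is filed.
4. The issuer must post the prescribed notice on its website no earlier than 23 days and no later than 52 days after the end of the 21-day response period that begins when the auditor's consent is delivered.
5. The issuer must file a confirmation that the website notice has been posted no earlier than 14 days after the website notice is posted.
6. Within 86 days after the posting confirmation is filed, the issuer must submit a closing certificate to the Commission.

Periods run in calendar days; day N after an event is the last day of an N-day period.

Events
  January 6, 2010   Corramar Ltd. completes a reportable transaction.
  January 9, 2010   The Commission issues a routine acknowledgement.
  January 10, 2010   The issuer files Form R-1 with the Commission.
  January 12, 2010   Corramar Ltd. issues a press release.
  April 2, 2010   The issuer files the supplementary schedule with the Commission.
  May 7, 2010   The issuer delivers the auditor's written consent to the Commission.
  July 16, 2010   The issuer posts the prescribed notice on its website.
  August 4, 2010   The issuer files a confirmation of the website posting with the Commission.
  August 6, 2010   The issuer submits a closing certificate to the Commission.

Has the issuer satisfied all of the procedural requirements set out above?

No

Step 1: 26 days after January 6, 2010 (when the transaction closes) is February 1, 2010; completed January 10, 2010, before the deadline.
Step 2: 88 days after January 6, 2010 (when the transaction closes) is April 4, 2010; done April 2, 2010 — timely.
Step 3: the earliest permitted date is 39 days after April 2, 2010 (when the supplementary schedule is filed), i.e. May 11, 2010; done May 7, 2010 — 4 days too early.
That is the first point of non-compliance.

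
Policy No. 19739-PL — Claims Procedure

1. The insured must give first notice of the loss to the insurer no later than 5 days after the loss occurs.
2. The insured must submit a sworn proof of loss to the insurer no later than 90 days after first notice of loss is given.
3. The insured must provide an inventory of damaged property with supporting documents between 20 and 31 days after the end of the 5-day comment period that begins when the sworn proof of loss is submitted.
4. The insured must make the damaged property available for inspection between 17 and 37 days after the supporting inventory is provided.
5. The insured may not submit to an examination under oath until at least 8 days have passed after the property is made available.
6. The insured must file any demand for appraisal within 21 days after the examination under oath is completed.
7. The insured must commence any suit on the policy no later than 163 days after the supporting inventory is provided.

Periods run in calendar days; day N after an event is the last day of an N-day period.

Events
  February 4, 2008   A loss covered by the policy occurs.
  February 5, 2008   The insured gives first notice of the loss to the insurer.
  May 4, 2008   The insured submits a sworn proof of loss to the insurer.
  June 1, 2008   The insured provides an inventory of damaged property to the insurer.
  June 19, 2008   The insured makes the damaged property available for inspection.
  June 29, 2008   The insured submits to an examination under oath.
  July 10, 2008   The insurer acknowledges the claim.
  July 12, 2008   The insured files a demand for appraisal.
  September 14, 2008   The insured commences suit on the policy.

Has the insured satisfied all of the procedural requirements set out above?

(1) due by February 4, 2008 + 5 days = February 9, 2008; completed February 5, 2008, before the deadline.
(2) due by February 5, 2008 + 90 days = May 5, 2008; May 4, 2008 is within that limit.
(3) the permitted window runs from May 9, 2008 + 20 = May 29, 2008 to May 9, 2008 + 31 = June 9, 2008; done June 1, 2008 — within the window.
(4) the permitted window runs from June 1, 2008 + 17 = June 18, 2008 to June 1, 2008 + 37 = July 8, 2008; done June 19, 2008 — within the window.
(5) permitted from June 19, 2008 + 8 days = June 27, 2008 onward; done June 29, 2008, after the minimum wait.
(6) due by June 29, 2008 + 21 days = July 20, 2008; done July 12, 2008 — timely.
(7) due by June 1, 2008 + 163 days = November 11, 2008; done September 14, 2008 — timely.

Yes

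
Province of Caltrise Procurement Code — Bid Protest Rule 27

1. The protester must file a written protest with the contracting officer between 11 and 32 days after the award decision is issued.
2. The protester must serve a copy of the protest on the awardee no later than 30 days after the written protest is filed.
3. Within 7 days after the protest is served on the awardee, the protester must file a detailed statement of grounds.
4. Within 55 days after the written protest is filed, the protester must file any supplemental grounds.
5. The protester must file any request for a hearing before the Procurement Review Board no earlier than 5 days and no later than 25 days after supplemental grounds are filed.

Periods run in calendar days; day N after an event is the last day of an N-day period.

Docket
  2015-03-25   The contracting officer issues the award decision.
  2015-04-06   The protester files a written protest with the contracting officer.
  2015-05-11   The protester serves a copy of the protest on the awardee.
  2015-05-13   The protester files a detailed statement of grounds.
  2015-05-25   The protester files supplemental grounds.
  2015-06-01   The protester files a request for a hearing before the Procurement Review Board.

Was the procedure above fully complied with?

No

(1) the permitted window runs from 2015-03-25 + 11 = 2015-04-05 to 2015-03-25 + 32 = 2015-04-26; done 2015-04-06 — within the window.
(2) due by 2015-04-06 + 30 days = 2015-05-06; 2015-05-11 misses that deadline by 5 days.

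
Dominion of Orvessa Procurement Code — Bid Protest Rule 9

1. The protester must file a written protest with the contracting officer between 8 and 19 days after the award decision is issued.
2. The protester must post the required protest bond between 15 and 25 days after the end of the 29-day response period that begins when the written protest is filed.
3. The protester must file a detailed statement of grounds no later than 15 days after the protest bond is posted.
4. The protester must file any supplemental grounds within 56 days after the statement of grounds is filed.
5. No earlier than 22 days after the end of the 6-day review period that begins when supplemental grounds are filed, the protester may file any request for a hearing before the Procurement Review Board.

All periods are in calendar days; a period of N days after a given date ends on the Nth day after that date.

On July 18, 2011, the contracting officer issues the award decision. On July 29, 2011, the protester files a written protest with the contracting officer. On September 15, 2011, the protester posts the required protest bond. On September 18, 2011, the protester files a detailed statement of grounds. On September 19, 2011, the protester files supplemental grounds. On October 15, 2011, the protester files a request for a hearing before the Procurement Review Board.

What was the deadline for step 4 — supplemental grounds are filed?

Step 4 runs from September 18, 2011, when the statement of grounds is filed. 56 days after September 18, 2011 is November 13, 2011.

November 13, 2011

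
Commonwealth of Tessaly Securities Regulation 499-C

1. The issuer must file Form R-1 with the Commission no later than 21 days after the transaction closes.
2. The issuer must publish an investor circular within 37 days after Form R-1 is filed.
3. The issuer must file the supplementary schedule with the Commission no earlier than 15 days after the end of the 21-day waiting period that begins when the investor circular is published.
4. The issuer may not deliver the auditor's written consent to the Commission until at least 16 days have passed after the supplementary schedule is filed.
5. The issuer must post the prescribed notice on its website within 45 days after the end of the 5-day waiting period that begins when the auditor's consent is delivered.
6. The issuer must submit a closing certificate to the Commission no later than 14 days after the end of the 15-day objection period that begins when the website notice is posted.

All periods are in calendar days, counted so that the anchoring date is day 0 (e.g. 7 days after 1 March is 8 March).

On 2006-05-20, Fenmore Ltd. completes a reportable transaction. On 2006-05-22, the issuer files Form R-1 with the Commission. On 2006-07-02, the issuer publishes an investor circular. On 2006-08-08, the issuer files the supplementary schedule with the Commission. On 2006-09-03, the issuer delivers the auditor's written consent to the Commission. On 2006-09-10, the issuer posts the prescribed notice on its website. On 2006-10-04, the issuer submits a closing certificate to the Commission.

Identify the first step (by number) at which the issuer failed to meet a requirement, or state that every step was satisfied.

Step 2

Step 1: 21 days after 2006-05-20 (when the transaction closes) is 2006-06-10; completed 2006-05-22, before the deadline.
Step 2: 37 days after 2006-05-22 (when Form R-1 is filed) is 2006-06-28; done 2006-07-02 — 4 days late.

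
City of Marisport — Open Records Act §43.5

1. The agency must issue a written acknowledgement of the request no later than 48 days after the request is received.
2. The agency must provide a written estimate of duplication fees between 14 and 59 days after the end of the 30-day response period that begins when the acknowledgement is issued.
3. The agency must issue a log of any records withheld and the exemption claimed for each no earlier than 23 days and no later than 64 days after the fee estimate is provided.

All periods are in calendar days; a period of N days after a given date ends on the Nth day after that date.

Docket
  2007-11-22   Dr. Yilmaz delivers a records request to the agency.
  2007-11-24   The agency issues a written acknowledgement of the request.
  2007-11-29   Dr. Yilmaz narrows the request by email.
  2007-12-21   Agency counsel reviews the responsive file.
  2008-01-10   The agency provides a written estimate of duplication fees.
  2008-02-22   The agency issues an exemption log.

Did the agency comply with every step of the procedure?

Step 1 — counting 48 days from 2007-11-22 (when the request is received) gives a deadline of 2008-01-09; completed 2007-11-24, before the deadline.
Step 2 — 14 and 59 days from 2007-12-24 (end of the 30-day response period, which began when the acknowledgement is issued on 2007-11-24) are 2008-01-07 and 2008-02-21 respectively; 2008-01-10 falls inside that range.
Step 3 — 23 and 64 days from 2008-01-10 (when the fee estimate is provided) are 2008-02-02 and 2008-03-14 respectively; 2008-02-22 falls inside that range.

Yes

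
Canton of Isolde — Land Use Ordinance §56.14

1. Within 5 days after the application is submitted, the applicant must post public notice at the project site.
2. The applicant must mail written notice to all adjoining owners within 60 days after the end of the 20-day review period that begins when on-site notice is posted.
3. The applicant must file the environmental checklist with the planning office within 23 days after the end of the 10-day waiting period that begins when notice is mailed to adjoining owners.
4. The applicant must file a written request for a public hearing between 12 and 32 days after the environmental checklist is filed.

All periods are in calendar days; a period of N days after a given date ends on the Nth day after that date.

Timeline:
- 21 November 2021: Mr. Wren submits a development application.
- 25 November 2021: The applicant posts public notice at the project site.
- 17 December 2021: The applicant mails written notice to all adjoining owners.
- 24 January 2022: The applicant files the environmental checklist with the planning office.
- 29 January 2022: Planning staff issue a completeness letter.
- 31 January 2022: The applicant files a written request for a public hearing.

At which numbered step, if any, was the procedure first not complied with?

Step 1 — counting 5 days from 21 November 2021 (when the application is submitted) gives a deadline of 26 November 2021; done 25 November 2021 — timely.
Step 2 — counting 60 days from 15 December 2021 (end of the 20-day review period, which began when on-site notice is posted on 25 November 2021) gives a deadline of 13 February 2022; 17 December 2021 is within that limit.
Step 3 — counting 23 days from 27 December 2021 (end of the 10-day waiting period, which began when notice is mailed to adjoining owners on 17 December 2021) gives a deadline of 19 January 2022; done 24 January 2022 — 5 days late.

Step 3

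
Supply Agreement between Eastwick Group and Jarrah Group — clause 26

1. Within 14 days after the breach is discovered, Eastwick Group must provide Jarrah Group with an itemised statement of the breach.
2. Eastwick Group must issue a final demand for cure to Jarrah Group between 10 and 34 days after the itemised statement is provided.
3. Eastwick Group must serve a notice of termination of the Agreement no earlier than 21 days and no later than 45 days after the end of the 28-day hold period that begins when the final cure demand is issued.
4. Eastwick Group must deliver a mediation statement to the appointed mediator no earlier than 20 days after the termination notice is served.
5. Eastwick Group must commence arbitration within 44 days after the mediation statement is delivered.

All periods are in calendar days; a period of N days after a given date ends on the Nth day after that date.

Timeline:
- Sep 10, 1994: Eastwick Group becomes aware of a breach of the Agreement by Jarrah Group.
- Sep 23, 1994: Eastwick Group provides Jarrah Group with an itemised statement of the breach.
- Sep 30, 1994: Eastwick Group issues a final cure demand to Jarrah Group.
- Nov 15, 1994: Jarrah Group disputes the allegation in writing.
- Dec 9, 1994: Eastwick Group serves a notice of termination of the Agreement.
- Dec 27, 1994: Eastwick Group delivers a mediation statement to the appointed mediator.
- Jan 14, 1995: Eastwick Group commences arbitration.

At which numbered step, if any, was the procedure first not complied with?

(1) due by Sep 10, 1994 + 14 days = Sep 24, 1994; done Sep 23, 1994 — timely.
(2) the permitted window runs from Sep 23, 1994 + 10 = Oct 3, 1994 to Sep 23, 1994 + 34 = Oct 27, 1994; Sep 30, 1994 is 3 days too early.

Step 2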